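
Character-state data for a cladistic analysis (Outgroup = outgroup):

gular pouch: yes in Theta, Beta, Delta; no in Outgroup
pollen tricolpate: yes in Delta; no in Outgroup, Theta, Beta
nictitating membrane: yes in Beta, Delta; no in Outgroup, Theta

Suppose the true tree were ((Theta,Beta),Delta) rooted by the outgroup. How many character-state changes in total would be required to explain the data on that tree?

4

Map each character onto ((Theta,Beta),Delta) (rooted by Outgroup) and count the minimum state changes it requires (Fitch parsimony):
gular pouch: 1; pollen tricolpate: 1; nictitating membrane: 2.
Total tree length = 4.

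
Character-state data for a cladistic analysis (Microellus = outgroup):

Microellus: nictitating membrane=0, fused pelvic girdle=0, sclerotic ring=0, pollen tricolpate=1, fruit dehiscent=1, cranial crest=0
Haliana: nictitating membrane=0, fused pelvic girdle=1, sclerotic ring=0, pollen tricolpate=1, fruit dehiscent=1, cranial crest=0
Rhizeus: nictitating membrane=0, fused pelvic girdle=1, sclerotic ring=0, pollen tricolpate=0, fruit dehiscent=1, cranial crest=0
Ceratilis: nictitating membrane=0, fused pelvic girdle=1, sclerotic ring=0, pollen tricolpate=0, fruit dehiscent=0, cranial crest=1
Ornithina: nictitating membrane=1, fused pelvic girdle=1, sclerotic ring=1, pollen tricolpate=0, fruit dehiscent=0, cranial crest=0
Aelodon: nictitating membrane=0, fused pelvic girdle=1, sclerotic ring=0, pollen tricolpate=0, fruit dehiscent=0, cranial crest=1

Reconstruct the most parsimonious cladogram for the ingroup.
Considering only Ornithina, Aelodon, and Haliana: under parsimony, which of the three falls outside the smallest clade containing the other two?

Haliana

Character polarity is set by the outgroup: the derived state is whichever differs from the outgroup's state, so for pollen tricolpate, fruit dehiscent the derived state is '0', and for the remaining characters it is '1'.
nictitating membrane (derived state '1') is unique to Ornithina (autapomorphy; uninformative for grouping).
fused pelvic girdle (derived state '1') is shared by all ingroup taxa — unites the whole ingroup.
sclerotic ring: derived state '1' in Ornithina only — an autapomorphy, so it tells us nothing about relationships among taxa.
pollen tricolpate: derived state '0' in Aelodon, Ceratilis, Ornithina, and Rhizeus only — synapomorphy for {Aelodon, Ceratilis, Ornithina, Rhizeus}.
fruit dehiscent (derived state '0') is shared by Aelodon, Ceratilis, and Ornithina — a synapomorphy uniting that clade.
cranial crest: derived state '1' in Aelodon and Ceratilis only — synapomorphy for {Aelodon, Ceratilis}.
Most parsimonious ingroup topology: (Haliana,(Rhizeus,((Ceratilis,Aelodon),Ornithina))).
Aelodon and Ornithina share a more recent common ancestor with each other than either does with Haliana, so Haliana is the least closely related of the three.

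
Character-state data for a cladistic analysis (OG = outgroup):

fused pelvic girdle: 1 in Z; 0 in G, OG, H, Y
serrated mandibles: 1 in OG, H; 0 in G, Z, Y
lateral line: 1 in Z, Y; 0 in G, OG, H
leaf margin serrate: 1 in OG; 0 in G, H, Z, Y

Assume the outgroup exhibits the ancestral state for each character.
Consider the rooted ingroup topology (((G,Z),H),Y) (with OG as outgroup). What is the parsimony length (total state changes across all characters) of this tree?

Map each character onto (((G,Z),H),Y) (rooted by OG) and count the minimum state changes it requires (Fitch parsimony):
fused pelvic girdle: 1; serrated mandibles: 2; lateral line: 2; leaf margin serrate: 1.
Total tree length = 6.

6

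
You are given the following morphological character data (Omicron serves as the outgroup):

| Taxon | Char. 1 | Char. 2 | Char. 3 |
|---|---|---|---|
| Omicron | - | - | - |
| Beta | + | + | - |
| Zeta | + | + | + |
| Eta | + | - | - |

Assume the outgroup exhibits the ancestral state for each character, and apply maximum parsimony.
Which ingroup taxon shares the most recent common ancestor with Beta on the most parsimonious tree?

The outgroup has state '-' for every character, so '+' is the derived state throughout.
Char. 1 (derived state '+') is shared by all ingroup taxa — unites the whole ingroup.
Char. 2: derived state '+' in Beta and Zeta only — synapomorphy for {Beta, Zeta}.
Char. 3 (derived state '+') is unique to Zeta (autapomorphy; uninformative for grouping).
Most parsimonious ingroup topology: ((Beta,Zeta),Eta).
Beta and Zeta form a cherry on this tree, so they are sister taxa.

Zeta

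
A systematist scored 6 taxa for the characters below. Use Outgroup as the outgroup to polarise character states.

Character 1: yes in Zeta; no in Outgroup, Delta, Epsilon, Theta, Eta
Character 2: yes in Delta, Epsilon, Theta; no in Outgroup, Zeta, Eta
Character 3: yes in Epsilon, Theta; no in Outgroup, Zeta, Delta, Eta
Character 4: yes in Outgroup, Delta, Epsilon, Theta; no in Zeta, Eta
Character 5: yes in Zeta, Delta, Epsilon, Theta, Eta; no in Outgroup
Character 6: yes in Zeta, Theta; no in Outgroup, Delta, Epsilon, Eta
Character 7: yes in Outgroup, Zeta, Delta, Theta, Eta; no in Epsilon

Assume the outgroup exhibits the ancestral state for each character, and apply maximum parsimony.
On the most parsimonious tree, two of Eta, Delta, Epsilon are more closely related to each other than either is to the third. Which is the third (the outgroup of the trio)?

Character polarity is set by the outgroup: the derived state is whichever differs from the outgroup's state, so for Character 4, Character 7 the derived state is 'no', and for the remaining characters it is 'yes'.
Character 1 (derived state 'yes') is unique to Zeta (autapomorphy; uninformative for grouping).
Character 2 (derived state 'yes') is shared by Delta, Epsilon, and Theta — a synapomorphy uniting that clade.
Character 3 (derived state 'yes') is shared by Epsilon and Theta — a synapomorphy uniting that clade.
Character 4: derived state 'no' in Eta and Zeta only — synapomorphy for {Eta, Zeta}.
All ingroup taxa share the derived state 'yes' for Character 5; it defines the ingroup but does not resolve relationships within it.
Character 6 (state 'yes') occurs in Theta and Zeta but conflicts with the nesting implied by the other characters — most parsimoniously interpreted as homoplasy.
Character 7: derived state 'no' in Epsilon only — an autapomorphy, so it tells us nothing about relationships among taxa.
Most parsimonious ingroup topology: ((Zeta,Eta),(Delta,(Epsilon,Theta))).
Epsilon and Delta share a more recent common ancestor with each other than either does with Eta, so Eta is the least closely related of the three.

Eta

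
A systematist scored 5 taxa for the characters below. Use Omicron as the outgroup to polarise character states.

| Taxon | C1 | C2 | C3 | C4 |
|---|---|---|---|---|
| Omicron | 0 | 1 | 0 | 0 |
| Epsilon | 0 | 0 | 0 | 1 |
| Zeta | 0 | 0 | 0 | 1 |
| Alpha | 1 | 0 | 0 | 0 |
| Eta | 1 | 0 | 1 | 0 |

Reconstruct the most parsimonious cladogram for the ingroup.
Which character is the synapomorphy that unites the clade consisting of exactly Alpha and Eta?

Character polarity is set by the outgroup: the derived state is whichever differs from the outgroup's state, so for C2 the derived state is '0', and for the remaining characters it is '1'.
C1: derived state '1' in Alpha and Eta only — synapomorphy for {Alpha, Eta}.
C2 (derived state '0') is shared by all ingroup taxa — unites the whole ingroup.
C3 (derived state '1') is unique to Eta (autapomorphy; uninformative for grouping).
C4 (derived state '1') is shared by Epsilon and Zeta — a synapomorphy uniting that clade.
Most parsimonious ingroup topology: ((Epsilon,Zeta),(Alpha,Eta)).
The clade {Alpha, Eta} is supported by C1: its derived state '1' occurs in exactly those taxa and in no other taxon (including the outgroup).

C1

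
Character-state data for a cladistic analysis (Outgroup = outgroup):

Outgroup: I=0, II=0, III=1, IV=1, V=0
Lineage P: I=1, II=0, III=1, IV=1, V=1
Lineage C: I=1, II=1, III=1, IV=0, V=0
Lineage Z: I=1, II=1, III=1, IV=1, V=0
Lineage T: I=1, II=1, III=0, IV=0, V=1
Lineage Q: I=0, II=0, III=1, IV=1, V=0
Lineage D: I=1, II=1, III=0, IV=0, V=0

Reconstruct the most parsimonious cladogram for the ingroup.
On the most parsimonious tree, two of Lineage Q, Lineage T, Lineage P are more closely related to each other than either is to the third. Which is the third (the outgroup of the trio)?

Lineage Q

Character polarity is set by the outgroup: the derived state is whichever differs from the outgroup's state, so for III, IV the derived state is '0', and for the remaining characters it is '1'.
I: derived state '1' in Lineage C, Lineage D, Lineage P, Lineage T, and Lineage Z only — synapomorphy for {Lineage C, Lineage D, Lineage P, Lineage T, Lineage Z}.
Only Lineage C, Lineage D, Lineage T, and Lineage Z show the derived state '1' for II, supporting them as a clade.
III: derived state '0' in Lineage D and Lineage T only — synapomorphy for {Lineage D, Lineage T}.
IV: derived state '0' in Lineage C, Lineage D, and Lineage T only — synapomorphy for {Lineage C, Lineage D, Lineage T}.
V groups Lineage P and Lineage T, which is incompatible with the clades supported by the remaining characters; treating it as convergent (homoplasy) costs fewer steps than any alternative tree.
Most parsimonious ingroup topology: ((Lineage P,((Lineage C,(Lineage T,Lineage D)),Lineage Z)),Lineage Q).
Lineage P and Lineage T share a more recent common ancestor with each other than either does with Lineage Q, so Lineage Q is the least closely related of the three.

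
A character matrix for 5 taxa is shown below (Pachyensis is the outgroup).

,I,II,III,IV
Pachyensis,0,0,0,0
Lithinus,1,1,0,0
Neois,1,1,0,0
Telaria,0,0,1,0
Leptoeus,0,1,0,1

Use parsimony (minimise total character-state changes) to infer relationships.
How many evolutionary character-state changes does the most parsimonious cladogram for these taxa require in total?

4

The outgroup has state '0' for every character, so '1' is the derived state throughout.
I (derived state '1') is shared by Lithinus and Neois — a synapomorphy uniting that clade.
Only Leptoeus, Lithinus, and Neois show the derived state '1' for II, supporting them as a clade.
III (derived state '1') is unique to Telaria (autapomorphy; uninformative for grouping).
IV: derived state '1' in Leptoeus only — an autapomorphy, so it tells us nothing about relationships among taxa.
Most parsimonious ingroup topology: (((Lithinus,Neois),Leptoeus),Telaria).
Changes per character on this tree: I: 1; II: 1; III: 1; IV: 1.
Total = 4.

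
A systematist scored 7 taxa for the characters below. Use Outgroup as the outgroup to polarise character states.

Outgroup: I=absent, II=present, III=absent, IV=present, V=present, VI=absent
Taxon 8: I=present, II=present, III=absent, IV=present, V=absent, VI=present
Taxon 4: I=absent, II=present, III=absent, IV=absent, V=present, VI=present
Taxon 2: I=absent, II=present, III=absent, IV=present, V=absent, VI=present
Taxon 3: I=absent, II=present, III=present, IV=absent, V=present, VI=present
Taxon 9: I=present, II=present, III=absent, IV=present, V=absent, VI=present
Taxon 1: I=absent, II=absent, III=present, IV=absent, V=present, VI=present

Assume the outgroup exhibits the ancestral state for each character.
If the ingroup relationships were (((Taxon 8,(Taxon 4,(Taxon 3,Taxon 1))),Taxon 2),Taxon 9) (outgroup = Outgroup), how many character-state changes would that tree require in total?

8

Map each character onto (((Taxon 8,(Taxon 4,(Taxon 3,Taxon 1))),Taxon 2),Taxon 9) (rooted by Outgroup) and count the minimum state changes it requires (Fitch parsimony):
I: 2; II: 1; III: 1; IV: 1; V: 2; VI: 1.
Total tree length = 8.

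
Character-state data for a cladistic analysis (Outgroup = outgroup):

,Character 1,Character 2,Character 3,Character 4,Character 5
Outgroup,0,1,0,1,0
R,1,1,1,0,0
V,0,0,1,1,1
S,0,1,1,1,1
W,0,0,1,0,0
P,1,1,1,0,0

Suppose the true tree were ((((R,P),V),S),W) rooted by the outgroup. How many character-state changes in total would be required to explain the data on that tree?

Map each character onto ((((R,P),V),S),W) (rooted by Outgroup) and count the minimum state changes it requires (Fitch parsimony):
Character 1: 1; Character 2: 2; Character 3: 1; Character 4: 2; Character 5: 2.
Total tree length = 8.

8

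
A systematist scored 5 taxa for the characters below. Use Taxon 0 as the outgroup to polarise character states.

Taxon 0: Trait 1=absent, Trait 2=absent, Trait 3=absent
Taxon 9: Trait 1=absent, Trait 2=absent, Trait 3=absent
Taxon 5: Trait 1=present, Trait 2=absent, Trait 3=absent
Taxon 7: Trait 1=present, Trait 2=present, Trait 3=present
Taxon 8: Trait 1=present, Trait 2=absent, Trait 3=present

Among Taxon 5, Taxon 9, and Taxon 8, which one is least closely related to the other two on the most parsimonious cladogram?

The outgroup has state 'absent' for every character, so 'present' is the derived state throughout.
Trait 1 (derived state 'present') is shared by Taxon 5, Taxon 7, and Taxon 8 — a synapomorphy uniting that clade.
Trait 2 (derived state 'present') is unique to Taxon 7 (autapomorphy; uninformative for grouping).
Trait 3 (derived state 'present') is shared by Taxon 7 and Taxon 8 — a synapomorphy uniting that clade.
Most parsimonious ingroup topology: (Taxon 9,(Taxon 5,(Taxon 7,Taxon 8))).
Taxon 5 and Taxon 8 share a more recent common ancestor with each other than either does with Taxon 9, so Taxon 9 is the least closely related of the three.

Taxon 9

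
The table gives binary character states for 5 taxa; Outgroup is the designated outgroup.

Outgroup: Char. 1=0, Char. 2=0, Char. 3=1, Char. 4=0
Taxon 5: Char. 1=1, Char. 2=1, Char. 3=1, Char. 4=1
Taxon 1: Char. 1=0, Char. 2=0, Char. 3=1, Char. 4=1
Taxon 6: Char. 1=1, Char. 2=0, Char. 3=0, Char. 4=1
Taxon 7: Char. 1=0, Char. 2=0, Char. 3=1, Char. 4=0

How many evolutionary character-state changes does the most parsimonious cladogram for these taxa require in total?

4

Character polarity is set by the outgroup: the derived state is whichever differs from the outgroup's state, so for Char. 3 the derived state is '0', and for the remaining characters it is '1'.
Char. 1 (derived state '1') is shared by Taxon 5 and Taxon 6 — a synapomorphy uniting that clade.
Char. 2 (derived state '1') is unique to Taxon 5 (autapomorphy; uninformative for grouping).
Char. 3: derived state '0' in Taxon 6 only — an autapomorphy, so it tells us nothing about relationships among taxa.
Char. 4 (derived state '1') is shared by Taxon 1, Taxon 5, and Taxon 6 — a synapomorphy uniting that clade.
Most parsimonious ingroup topology: (((Taxon 6,Taxon 5),Taxon 1),Taxon 7).
Changes per character on this tree: Char. 1: 1; Char. 2: 1; Char. 3: 1; Char. 4: 1.
Total = 4.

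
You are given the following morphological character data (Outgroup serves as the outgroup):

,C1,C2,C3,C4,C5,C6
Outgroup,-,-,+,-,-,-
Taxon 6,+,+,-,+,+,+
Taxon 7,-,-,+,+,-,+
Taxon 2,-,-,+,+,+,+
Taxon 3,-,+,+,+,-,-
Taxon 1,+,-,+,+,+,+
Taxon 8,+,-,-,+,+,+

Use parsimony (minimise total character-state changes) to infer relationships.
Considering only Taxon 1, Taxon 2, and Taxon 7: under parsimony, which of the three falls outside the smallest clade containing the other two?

Taxon 7

Character polarity is set by the outgroup: the derived state is whichever differs from the outgroup's state, so for C3 the derived state is '-', and for the remaining characters it is '+'.
C1: derived state '+' in Taxon 1, Taxon 6, and Taxon 8 only — synapomorphy for {Taxon 1, Taxon 6, Taxon 8}.
C2 (state '+') occurs in Taxon 3 and Taxon 6 but conflicts with the nesting implied by the other characters — most parsimoniously interpreted as homoplasy.
C3 (derived state '-') is shared by Taxon 6 and Taxon 8 — a synapomorphy uniting that clade.
All ingroup taxa share the derived state '+' for C4; it defines the ingroup but does not resolve relationships within it.
Only Taxon 1, Taxon 2, Taxon 6, and Taxon 8 show the derived state '+' for C5, supporting them as a clade.
C6 (derived state '+') is shared by Taxon 1, Taxon 2, Taxon 6, Taxon 7, and Taxon 8 — a synapomorphy uniting that clade.
Most parsimonious ingroup topology: (((((Taxon 6,Taxon 8),Taxon 1),Taxon 2),Taxon 7),Taxon 3).
Taxon 1 and Taxon 2 share a more recent common ancestor with each other than either does with Taxon 7, so Taxon 7 is the least closely related of the three.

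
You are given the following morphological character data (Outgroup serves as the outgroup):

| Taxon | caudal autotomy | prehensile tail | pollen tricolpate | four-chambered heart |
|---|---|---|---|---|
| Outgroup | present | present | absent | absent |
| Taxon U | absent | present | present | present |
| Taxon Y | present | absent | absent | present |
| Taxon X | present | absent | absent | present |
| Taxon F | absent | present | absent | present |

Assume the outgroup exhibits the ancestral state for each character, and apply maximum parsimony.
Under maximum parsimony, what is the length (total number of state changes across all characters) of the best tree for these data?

4

Character polarity is set by the outgroup: the derived state is whichever differs from the outgroup's state, so for caudal autotomy, prehensile tail the derived state is 'absent', and for the remaining characters it is 'present'.
caudal autotomy: derived state 'absent' in Taxon F and Taxon U only — synapomorphy for {Taxon F, Taxon U}.
Only Taxon X and Taxon Y show the derived state 'absent' for prehensile tail, supporting them as a clade.
pollen tricolpate (derived state 'present') is unique to Taxon U (autapomorphy; uninformative for grouping).
All ingroup taxa share the derived state 'present' for four-chambered heart; it defines the ingroup but does not resolve relationships within it.
Most parsimonious ingroup topology: ((Taxon U,Taxon F),(Taxon Y,Taxon X)).
Changes per character on this tree: caudal autotomy: 1; prehensile tail: 1; pollen tricolpate: 1; four-chambered heart: 1.
Total = 4.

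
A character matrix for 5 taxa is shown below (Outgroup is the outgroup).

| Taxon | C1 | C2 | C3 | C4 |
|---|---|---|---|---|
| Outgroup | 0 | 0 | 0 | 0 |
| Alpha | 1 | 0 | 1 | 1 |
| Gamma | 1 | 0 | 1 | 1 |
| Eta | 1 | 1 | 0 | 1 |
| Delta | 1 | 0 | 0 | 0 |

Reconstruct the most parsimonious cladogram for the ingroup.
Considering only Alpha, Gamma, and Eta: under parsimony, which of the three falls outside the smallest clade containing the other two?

Eta

The outgroup has state '0' for every character, so '1' is the derived state throughout.
All ingroup taxa share the derived state '1' for C1; it defines the ingroup but does not resolve relationships within it.
C2 (derived state '1') is unique to Eta (autapomorphy; uninformative for grouping).
Only Alpha and Gamma show the derived state '1' for C3, supporting them as a clade.
C4: derived state '1' in Alpha, Eta, and Gamma only — synapomorphy for {Alpha, Eta, Gamma}.
Most parsimonious ingroup topology: (((Alpha,Gamma),Eta),Delta).
Gamma and Alpha share a more recent common ancestor with each other than either does with Eta, so Eta is the least closely related of the three.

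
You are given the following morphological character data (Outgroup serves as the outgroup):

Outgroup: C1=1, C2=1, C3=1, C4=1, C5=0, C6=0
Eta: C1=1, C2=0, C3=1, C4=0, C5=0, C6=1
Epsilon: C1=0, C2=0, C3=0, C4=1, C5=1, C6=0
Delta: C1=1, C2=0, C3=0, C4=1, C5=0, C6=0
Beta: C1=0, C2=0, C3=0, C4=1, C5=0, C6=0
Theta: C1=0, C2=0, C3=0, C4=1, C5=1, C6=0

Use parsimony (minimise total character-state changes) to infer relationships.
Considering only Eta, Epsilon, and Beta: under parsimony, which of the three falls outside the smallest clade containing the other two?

Eta

Character polarity is set by the outgroup: the derived state is whichever differs from the outgroup's state, so for C1, C2, C3, C4 the derived state is '0', and for the remaining characters it is '1'.
C1 (derived state '0') is shared by Beta, Epsilon, and Theta — a synapomorphy uniting that clade.
All ingroup taxa share the derived state '0' for C2; it defines the ingroup but does not resolve relationships within it.
C3 (derived state '0') is shared by Beta, Delta, Epsilon, and Theta — a synapomorphy uniting that clade.
C4: derived state '0' in Eta only — an autapomorphy, so it tells us nothing about relationships among taxa.
C5: derived state '1' in Epsilon and Theta only — synapomorphy for {Epsilon, Theta}.
C6: derived state '1' in Eta only — an autapomorphy, so it tells us nothing about relationships among taxa.
Most parsimonious ingroup topology: (Eta,(((Epsilon,Theta),Beta),Delta)).
Beta and Epsilon share a more recent common ancestor with each other than either does with Eta, so Eta is the least closely related of the three.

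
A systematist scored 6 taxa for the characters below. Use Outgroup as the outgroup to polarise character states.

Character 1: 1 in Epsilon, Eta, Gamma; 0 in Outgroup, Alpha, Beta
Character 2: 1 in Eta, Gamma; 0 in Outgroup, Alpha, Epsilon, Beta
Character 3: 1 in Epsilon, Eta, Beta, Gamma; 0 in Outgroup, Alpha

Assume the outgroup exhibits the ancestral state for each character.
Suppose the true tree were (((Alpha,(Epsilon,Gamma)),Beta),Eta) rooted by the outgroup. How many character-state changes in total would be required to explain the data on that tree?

6

Map each character onto (((Alpha,(Epsilon,Gamma)),Beta),Eta) (rooted by Outgroup) and count the minimum state changes it requires (Fitch parsimony):
Character 1: 2; Character 2: 2; Character 3: 2.
Total tree length = 6.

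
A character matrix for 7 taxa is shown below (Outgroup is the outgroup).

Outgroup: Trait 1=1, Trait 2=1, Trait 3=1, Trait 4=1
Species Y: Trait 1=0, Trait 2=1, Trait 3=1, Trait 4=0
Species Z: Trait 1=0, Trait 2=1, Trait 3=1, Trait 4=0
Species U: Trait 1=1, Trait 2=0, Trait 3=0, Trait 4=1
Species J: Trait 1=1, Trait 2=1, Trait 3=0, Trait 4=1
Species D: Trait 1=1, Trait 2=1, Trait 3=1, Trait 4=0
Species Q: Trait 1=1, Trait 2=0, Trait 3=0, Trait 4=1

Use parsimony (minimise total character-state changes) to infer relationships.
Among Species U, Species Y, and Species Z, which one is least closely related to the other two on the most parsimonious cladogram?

The outgroup has state '1' for every character, so '0' is the derived state throughout.
Trait 1 (derived state '0') is shared by Species Y and Species Z — a synapomorphy uniting that clade.
Trait 2: derived state '0' in Species Q and Species U only — synapomorphy for {Species Q, Species U}.
Trait 3 (derived state '0') is shared by Species J, Species Q, and Species U — a synapomorphy uniting that clade.
Trait 4 (derived state '0') is shared by Species D, Species Y, and Species Z — a synapomorphy uniting that clade.
Most parsimonious ingroup topology: (((Species Y,Species Z),Species D),((Species U,Species Q),Species J)).
Species Y and Species Z share a more recent common ancestor with each other than either does with Species U, so Species U is the least closely related of the three.

Species U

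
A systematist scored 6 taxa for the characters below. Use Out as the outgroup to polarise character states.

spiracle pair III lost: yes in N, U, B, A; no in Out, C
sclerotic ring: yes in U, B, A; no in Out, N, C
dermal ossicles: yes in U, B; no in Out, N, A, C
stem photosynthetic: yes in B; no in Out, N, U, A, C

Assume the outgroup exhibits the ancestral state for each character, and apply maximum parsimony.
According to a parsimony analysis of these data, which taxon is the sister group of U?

The outgroup has state 'no' for every character, so 'yes' is the derived state throughout.
spiracle pair III lost: derived state 'yes' in A, B, N, and U only — synapomorphy for {A, B, N, U}.
Only A, B, and U show the derived state 'yes' for sclerotic ring, supporting them as a clade.
dermal ossicles: derived state 'yes' in B and U only — synapomorphy for {B, U}.
stem photosynthetic: derived state 'yes' in B only — an autapomorphy, so it tells us nothing about relationships among taxa.
Most parsimonious ingroup topology: ((N,((U,B),A)),C).
U and B form a cherry on this tree, so they are sister taxa.

B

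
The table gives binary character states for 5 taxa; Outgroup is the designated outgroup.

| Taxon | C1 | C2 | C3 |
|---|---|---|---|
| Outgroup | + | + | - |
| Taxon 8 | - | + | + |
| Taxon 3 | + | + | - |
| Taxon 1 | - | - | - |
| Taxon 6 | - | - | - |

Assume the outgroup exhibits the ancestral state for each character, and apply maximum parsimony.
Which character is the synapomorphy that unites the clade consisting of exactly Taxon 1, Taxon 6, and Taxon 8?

Character polarity is set by the outgroup: the derived state is whichever differs from the outgroup's state, so for C1, C2 the derived state is '-', and for the remaining characters it is '+'.
C1 (derived state '-') is shared by Taxon 1, Taxon 6, and Taxon 8 — a synapomorphy uniting that clade.
Only Taxon 1 and Taxon 6 show the derived state '-' for C2, supporting them as a clade.
C3 (derived state '+') is unique to Taxon 8 (autapomorphy; uninformative for grouping).
Most parsimonious ingroup topology: ((Taxon 8,(Taxon 1,Taxon 6)),Taxon 3).
The clade {Taxon 1, Taxon 6, Taxon 8} is supported by C1: its derived state '-' occurs in exactly those taxa and in no other taxon (including the outgroup).

C1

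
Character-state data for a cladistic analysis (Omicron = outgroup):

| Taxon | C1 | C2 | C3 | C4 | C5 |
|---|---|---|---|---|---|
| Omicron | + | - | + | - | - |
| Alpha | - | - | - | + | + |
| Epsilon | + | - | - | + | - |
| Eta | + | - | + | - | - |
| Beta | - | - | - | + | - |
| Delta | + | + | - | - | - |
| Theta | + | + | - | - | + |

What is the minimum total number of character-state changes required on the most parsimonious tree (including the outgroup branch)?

6

Character polarity is set by the outgroup: the derived state is whichever differs from the outgroup's state, so for C1, C3 the derived state is '-', and for the remaining characters it is '+'.
Only Alpha and Beta show the derived state '-' for C1, supporting them as a clade.
Only Delta and Theta show the derived state '+' for C2, supporting them as a clade.
Only Alpha, Beta, Delta, Epsilon, and Theta show the derived state '-' for C3, supporting them as a clade.
C4 (derived state '+') is shared by Alpha, Beta, and Epsilon — a synapomorphy uniting that clade.
C5 (state '+') occurs in Alpha and Theta but conflicts with the nesting implied by the other characters — most parsimoniously interpreted as homoplasy.
Most parsimonious ingroup topology: ((((Alpha,Beta),Epsilon),(Delta,Theta)),Eta).
Changes per character on this tree: C1: 1; C2: 1; C3: 1; C4: 1; C5: 2.
Total = 6.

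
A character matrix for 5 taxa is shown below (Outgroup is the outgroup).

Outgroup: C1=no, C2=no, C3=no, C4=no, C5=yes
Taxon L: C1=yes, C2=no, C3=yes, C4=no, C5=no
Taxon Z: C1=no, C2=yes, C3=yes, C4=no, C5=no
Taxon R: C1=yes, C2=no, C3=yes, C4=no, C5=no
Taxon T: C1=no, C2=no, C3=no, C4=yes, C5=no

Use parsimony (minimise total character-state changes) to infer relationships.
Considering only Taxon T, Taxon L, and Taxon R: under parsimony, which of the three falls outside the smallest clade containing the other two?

Character polarity is set by the outgroup: the derived state is whichever differs from the outgroup's state, so for C5 the derived state is 'no', and for the remaining characters it is 'yes'.
C1 (derived state 'yes') is shared by Taxon L and Taxon R — a synapomorphy uniting that clade.
C2 (derived state 'yes') is unique to Taxon Z (autapomorphy; uninformative for grouping).
C3 (derived state 'yes') is shared by Taxon L, Taxon R, and Taxon Z — a synapomorphy uniting that clade.
C4: derived state 'yes' in Taxon T only — an autapomorphy, so it tells us nothing about relationships among taxa.
C5 (derived state 'no') is shared by all ingroup taxa — unites the whole ingroup.
Most parsimonious ingroup topology: (((Taxon L,Taxon R),Taxon Z),Taxon T).
Taxon R and Taxon L share a more recent common ancestor with each other than either does with Taxon T, so Taxon T is the least closely related of the three.

Taxon T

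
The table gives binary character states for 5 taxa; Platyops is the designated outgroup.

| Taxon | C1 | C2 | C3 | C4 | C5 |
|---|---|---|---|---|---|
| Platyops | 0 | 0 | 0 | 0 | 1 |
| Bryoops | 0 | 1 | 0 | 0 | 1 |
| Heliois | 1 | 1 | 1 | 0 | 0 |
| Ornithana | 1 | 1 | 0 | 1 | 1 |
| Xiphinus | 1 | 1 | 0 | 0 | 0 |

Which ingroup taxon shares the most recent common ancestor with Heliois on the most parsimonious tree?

Xiphinus

Character polarity is set by the outgroup: the derived state is whichever differs from the outgroup's state, so for C5 the derived state is '0', and for the remaining characters it is '1'.
Only Heliois, Ornithana, and Xiphinus show the derived state '1' for C1, supporting them as a clade.
All ingroup taxa share the derived state '1' for C2; it defines the ingroup but does not resolve relationships within it.
C3 (derived state '1') is unique to Heliois (autapomorphy; uninformative for grouping).
C4: derived state '1' in Ornithana only — an autapomorphy, so it tells us nothing about relationships among taxa.
C5: derived state '0' in Heliois and Xiphinus only — synapomorphy for {Heliois, Xiphinus}.
Most parsimonious ingroup topology: ((Ornithana,(Heliois,Xiphinus)),Bryoops).
Heliois and Xiphinus form a cherry on this tree, so they are sister taxa.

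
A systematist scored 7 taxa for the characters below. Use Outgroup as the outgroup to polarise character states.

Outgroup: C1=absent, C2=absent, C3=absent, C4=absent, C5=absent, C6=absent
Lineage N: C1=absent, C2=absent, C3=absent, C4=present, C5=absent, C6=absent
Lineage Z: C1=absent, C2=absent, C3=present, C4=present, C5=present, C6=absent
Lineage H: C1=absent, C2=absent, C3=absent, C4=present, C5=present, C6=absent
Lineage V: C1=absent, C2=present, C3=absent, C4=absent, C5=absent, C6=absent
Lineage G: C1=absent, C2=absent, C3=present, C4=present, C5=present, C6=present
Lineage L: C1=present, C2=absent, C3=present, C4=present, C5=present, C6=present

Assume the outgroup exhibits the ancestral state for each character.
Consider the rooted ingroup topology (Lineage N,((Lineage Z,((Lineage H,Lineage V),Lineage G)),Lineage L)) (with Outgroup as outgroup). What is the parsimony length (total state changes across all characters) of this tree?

10

Map each character onto (Lineage N,((Lineage Z,((Lineage H,Lineage V),Lineage G)),Lineage L)) (rooted by Outgroup) and count the minimum state changes it requires (Fitch parsimony):
C1: 1; C2: 1; C3: 2; C4: 2; C5: 2; C6: 2.
Total tree length = 10.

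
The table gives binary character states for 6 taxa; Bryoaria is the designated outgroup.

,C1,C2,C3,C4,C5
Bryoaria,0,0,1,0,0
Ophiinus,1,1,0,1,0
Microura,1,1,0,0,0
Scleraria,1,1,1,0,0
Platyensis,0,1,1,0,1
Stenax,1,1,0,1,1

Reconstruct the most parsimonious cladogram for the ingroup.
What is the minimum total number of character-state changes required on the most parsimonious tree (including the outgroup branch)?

Character polarity is set by the outgroup: the derived state is whichever differs from the outgroup's state, so for C3 the derived state is '0', and for the remaining characters it is '1'.
C1 (derived state '1') is shared by Microura, Ophiinus, Scleraria, and Stenax — a synapomorphy uniting that clade.
C2 (derived state '1') is shared by all ingroup taxa — unites the whole ingroup.
Only Microura, Ophiinus, and Stenax show the derived state '0' for C3, supporting them as a clade.
C4: derived state '1' in Ophiinus and Stenax only — synapomorphy for {Ophiinus, Stenax}.
C5 groups Platyensis and Stenax, which is incompatible with the clades supported by the remaining characters; treating it as convergent (homoplasy) costs fewer steps than any alternative tree.
Most parsimonious ingroup topology: ((((Ophiinus,Stenax),Microura),Scleraria),Platyensis).
Changes per character on this tree: C1: 1; C2: 1; C3: 1; C4: 1; C5: 2.
Total = 6.

6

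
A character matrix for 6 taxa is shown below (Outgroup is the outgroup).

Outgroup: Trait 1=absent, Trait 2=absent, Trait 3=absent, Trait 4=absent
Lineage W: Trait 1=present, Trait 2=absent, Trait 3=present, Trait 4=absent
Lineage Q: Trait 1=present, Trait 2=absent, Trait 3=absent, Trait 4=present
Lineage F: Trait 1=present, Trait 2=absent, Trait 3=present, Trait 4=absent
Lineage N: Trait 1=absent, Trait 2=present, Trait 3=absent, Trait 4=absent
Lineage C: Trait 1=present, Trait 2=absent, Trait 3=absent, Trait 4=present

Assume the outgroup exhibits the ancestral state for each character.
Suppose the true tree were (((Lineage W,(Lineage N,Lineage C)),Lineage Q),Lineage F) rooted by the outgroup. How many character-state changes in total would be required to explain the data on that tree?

Map each character onto (((Lineage W,(Lineage N,Lineage C)),Lineage Q),Lineage F) (rooted by Outgroup) and count the minimum state changes it requires (Fitch parsimony):
Trait 1: 2; Trait 2: 1; Trait 3: 2; Trait 4: 2.
Total tree length = 7.

7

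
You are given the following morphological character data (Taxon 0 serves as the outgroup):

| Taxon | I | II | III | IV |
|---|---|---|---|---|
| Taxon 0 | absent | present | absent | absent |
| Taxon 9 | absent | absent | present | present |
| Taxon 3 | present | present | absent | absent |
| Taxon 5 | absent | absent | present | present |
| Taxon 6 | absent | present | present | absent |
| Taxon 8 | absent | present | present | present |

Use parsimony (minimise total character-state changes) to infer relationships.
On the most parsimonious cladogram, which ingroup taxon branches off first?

Taxon 3

Character polarity is set by the outgroup: the derived state is whichever differs from the outgroup's state, so for II the derived state is 'absent', and for the remaining characters it is 'present'.
I: derived state 'present' in Taxon 3 only — an autapomorphy, so it tells us nothing about relationships among taxa.
II: derived state 'absent' in Taxon 5 and Taxon 9 only — synapomorphy for {Taxon 5, Taxon 9}.
III (derived state 'present') is shared by Taxon 5, Taxon 6, Taxon 8, and Taxon 9 — a synapomorphy uniting that clade.
Only Taxon 5, Taxon 8, and Taxon 9 show the derived state 'present' for IV, supporting them as a clade.
Most parsimonious ingroup topology: ((((Taxon 9,Taxon 5),Taxon 8),Taxon 6),Taxon 3).
Taxon 3 is sister to the clade containing all other ingroup taxa, so it is the earliest-diverging (most basal) ingroup lineage.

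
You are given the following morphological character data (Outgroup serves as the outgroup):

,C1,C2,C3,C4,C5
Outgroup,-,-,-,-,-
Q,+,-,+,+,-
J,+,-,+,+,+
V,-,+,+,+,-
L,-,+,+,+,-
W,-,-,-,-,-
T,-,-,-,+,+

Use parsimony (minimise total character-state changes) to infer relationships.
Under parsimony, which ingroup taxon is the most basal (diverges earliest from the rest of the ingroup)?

W

The outgroup has state '-' for every character, so '+' is the derived state throughout.
C1 (derived state '+') is shared by J and Q — a synapomorphy uniting that clade.
C2: derived state '+' in L and V only — synapomorphy for {L, V}.
C3: derived state '+' in J, L, Q, and V only — synapomorphy for {J, L, Q, V}.
Only J, L, Q, T, and V show the derived state '+' for C4, supporting them as a clade.
C5 (state '+') occurs in J and T but conflicts with the nesting implied by the other characters — most parsimoniously interpreted as homoplasy.
Most parsimonious ingroup topology: ((((Q,J),(V,L)),T),W).
W is sister to the clade containing all other ingroup taxa, so it is the earliest-diverging (most basal) ingroup lineage.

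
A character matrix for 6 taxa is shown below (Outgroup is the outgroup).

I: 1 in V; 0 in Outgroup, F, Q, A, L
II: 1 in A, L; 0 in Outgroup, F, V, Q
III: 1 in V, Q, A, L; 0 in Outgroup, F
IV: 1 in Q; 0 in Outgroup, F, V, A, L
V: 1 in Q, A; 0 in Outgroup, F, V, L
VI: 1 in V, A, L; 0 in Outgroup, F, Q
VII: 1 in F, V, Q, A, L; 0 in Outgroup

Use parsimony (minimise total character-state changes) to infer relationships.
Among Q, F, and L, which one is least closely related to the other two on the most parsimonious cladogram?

The outgroup has state '0' for every character, so '1' is the derived state throughout.
I: derived state '1' in V only — an autapomorphy, so it tells us nothing about relationships among taxa.
Only A and L show the derived state '1' for II, supporting them as a clade.
III: derived state '1' in A, L, Q, and V only — synapomorphy for {A, L, Q, V}.
IV (derived state '1') is unique to Q (autapomorphy; uninformative for grouping).
V (state '1') occurs in A and Q but conflicts with the nesting implied by the other characters — most parsimoniously interpreted as homoplasy.
Only A, L, and V show the derived state '1' for VI, supporting them as a clade.
VII (derived state '1') is shared by all ingroup taxa — unites the whole ingroup.
Most parsimonious ingroup topology: (F,((V,(A,L)),Q)).
L and Q share a more recent common ancestor with each other than either does with F, so F is the least closely related of the three.

F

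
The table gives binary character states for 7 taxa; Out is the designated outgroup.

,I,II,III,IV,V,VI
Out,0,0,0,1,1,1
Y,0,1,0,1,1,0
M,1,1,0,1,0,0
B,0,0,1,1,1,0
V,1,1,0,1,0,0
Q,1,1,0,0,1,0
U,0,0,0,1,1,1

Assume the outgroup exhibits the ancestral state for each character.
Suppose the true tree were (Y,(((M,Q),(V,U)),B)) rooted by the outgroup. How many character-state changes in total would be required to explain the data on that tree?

Map each character onto (Y,(((M,Q),(V,U)),B)) (rooted by Out) and count the minimum state changes it requires (Fitch parsimony):
I: 2; II: 3; III: 1; IV: 1; V: 2; VI: 2.
Total tree length = 11.

11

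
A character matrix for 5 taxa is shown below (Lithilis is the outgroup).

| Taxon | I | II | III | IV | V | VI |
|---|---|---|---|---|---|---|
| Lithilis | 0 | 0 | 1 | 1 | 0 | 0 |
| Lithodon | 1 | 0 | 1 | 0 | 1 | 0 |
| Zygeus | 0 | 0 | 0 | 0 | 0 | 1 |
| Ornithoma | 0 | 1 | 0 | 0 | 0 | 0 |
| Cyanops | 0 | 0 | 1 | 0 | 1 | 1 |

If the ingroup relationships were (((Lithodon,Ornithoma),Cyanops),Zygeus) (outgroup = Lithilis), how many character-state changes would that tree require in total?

Map each character onto (((Lithodon,Ornithoma),Cyanops),Zygeus) (rooted by Lithilis) and count the minimum state changes it requires (Fitch parsimony):
I: 1; II: 1; III: 2; IV: 1; V: 2; VI: 2.
Total tree length = 9.

9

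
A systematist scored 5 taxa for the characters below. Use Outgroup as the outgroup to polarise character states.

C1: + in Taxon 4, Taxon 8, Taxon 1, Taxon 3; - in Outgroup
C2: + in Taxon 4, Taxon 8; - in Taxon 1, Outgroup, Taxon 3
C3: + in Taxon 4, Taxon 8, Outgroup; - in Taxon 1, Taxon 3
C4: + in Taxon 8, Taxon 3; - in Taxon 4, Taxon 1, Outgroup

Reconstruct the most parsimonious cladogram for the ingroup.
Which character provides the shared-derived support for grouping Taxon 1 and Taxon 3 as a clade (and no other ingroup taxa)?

Character polarity is set by the outgroup: the derived state is whichever differs from the outgroup's state, so for C3 the derived state is '-', and for the remaining characters it is '+'.
All ingroup taxa share the derived state '+' for C1; it defines the ingroup but does not resolve relationships within it.
C2 (derived state '+') is shared by Taxon 4 and Taxon 8 — a synapomorphy uniting that clade.
C3 (derived state '-') is shared by Taxon 1 and Taxon 3 — a synapomorphy uniting that clade.
C4 groups Taxon 3 and Taxon 8, which is incompatible with the clades supported by the remaining characters; treating it as convergent (homoplasy) costs fewer steps than any alternative tree.
Most parsimonious ingroup topology: ((Taxon 8,Taxon 4),(Taxon 3,Taxon 1)).
The clade {Taxon 1, Taxon 3} is supported by C3: its derived state '-' occurs in exactly those taxa and in no other taxon (including the outgroup).

C3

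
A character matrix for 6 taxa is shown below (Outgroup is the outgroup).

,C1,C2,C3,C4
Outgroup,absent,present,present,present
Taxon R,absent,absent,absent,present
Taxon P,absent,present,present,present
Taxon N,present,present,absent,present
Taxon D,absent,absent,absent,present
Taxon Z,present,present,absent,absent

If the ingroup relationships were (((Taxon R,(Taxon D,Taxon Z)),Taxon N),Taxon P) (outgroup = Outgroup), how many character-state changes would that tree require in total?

Map each character onto (((Taxon R,(Taxon D,Taxon Z)),Taxon N),Taxon P) (rooted by Outgroup) and count the minimum state changes it requires (Fitch parsimony):
C1: 2; C2: 2; C3: 1; C4: 1.
Total tree length = 6.

6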